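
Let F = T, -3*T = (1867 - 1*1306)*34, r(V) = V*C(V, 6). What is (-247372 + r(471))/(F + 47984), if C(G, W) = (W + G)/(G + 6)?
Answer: -246901/41626 ≈ -5.9314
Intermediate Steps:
C(G, W) = (G + W)/(6 + G)
r(V) = V (r(V) = V*((V + 6)/(6 + V)) = V*((6 + V)/(6 + V)) = V*1 = V)
T = -6358 (T = -(1867 - 1*1306)*34/3 = -(1867 - 1306)*34/3 = -187*34 = -1/3*19074 = -6358)
F = -6358
(-247372 + r(471))/(F + 47984) = (-247372 + 471)/(-6358 + 47984) = -246901/41626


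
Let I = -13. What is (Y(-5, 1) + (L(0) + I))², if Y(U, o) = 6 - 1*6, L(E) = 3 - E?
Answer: 100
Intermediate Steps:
Y(U, o) = 0 (Y(U, o) = 6 - 6 = 0)
(Y(-5, 1) + (L(0) + I))² = (0 + ((3 - 1*0) - 13))² = (0 + ((3 + 0) - 13))² = (0 + (3 - 13))² = (0 - 10)² = (-10)² = 100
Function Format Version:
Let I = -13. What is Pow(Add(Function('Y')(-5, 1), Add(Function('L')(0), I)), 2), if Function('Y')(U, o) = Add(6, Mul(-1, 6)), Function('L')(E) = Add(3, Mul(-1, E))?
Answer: 100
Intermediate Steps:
Function('Y')(U, o) = 0 (Function('Y')(U, o) = Add(6, -6) = 0)
Pow(Add(Function('Y')(-5, 1), Add(Function('L')(0), I)), 2) = Pow(Add(0, Add(Add(3, Mul(-1, 0)), -13)), 2) = Pow(Add(0, Add(Add(3, 0), -13)), 2) = Pow(Add(0, Add(3, -13)), 2) = Pow(Add(0, -10), 2) = Pow(-10, 2) = 100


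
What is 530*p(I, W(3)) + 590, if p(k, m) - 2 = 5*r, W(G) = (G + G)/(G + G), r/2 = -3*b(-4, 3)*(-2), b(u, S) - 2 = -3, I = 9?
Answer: -30150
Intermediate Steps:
b(u, S) = -1 (b(u, S) = 2 - 3 = -1)
r = -12 (r = 2*(-3*(-1)*(-2)) = 2*(3*(-2)) = 2*(-6) = -12)
W(G) = 1 (W(G) = (2*G)/((2*G)) = (2*G)*(1/(2*G)) = 1)
p(k, m) = -58 (p(k, m) = 2 + 5*(-12) = 2 - 60 = -58)
530*p(I, W(3)) + 590 = 530*(-58) + 590 = -30740 + 590 = -30150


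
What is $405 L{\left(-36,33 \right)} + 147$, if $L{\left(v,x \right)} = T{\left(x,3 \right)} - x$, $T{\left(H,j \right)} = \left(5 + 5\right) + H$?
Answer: $4197$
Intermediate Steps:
$T{\left(H,j \right)} = 10 + H$
$L{\left(v,x \right)} = 10$ ($L{\left(v,x \right)} = \left(10 + x\right) - x = 10$)
$405 L{\left(-36,33 \right)} + 147 = 405 \cdot 10 + 147 = 4050 + 147 = 4197$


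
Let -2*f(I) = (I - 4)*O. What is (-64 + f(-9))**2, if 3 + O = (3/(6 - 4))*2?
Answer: 4096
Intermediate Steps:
O = 0 (O = -3 + (3/(6 - 4))*2 = -3 + (3/2)*2 = -3 + 3 = 0)
f(I) = 0 (f(I) = -(I - 4)*0/2 = -(-4 + I)*0/2 = -1/2*0 = 0)
(-64 + f(-9))**2 = (-64 + 0)**2 = (-64)**2 = 4096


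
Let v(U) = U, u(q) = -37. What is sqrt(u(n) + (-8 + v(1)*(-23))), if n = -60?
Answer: 2*I*sqrt(17) ≈ 8.2462*I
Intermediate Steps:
sqrt(u(n) + (-8 + v(1)*(-23))) = sqrt(-37 + (-8 + 1*(-23))) = sqrt(-37 + (-8 - 23)) = sqrt(-37 - 31) = sqrt(-68) = 2*I*sqrt(17)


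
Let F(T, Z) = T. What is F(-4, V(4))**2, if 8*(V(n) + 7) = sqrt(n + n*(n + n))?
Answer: 16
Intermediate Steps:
V(n) = -7 + sqrt(n + 2*n**2)/8 (V(n) = -7 + sqrt(n + n*(n + n))/8 = -7 + sqrt(n + n*(2*n))/8 = -7 + sqrt(n + 2*n**2)/8)
F(-4, V(4))**2 = (-4)**2 = 16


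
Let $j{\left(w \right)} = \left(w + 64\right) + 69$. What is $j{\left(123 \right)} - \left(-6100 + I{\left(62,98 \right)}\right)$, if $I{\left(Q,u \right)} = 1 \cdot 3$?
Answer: $6353$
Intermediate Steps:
$I{\left(Q,u \right)} = 3$
$j{\left(w \right)} = 133 + w$ ($j{\left(w \right)} = \left(64 + w\right) + 69 = 133 + w$)
$j{\left(123 \right)} - \left(-6100 + I{\left(62,98 \right)}\right) = \left(133 + 123\right) + \left(6100 - 3\right) = 256 + \left(6100 - 3\right) = 256 + 6097 = 6353$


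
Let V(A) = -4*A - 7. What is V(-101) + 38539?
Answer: 38936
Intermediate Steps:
V(A) = -7 - 4*A
V(-101) + 38539 = (-7 - 4*(-101)) + 38539 = (-7 + 404) + 38539 = 397 + 38539 = 38936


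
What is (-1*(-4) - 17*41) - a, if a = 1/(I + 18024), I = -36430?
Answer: -12755357/18406 ≈ -693.00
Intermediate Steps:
a = -1/18406 (a = 1/(-36430 + 18024) = 1/(-18406) = -1/18406 ≈ -5.4330e-5)
(-1*(-4) - 17*41) - a = (-1*(-4) - 17*41) - 1*(-1/18406) = (4 - 697) + 1/18406 = -693 + 1/18406 = -12755357/18406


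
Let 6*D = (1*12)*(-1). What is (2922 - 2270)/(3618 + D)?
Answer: 163/904 ≈ 0.18031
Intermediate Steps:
D = -2 (D = ((1*12)*(-1))/6 = (12*(-1))/6 = (⅙)*(-12) = -2)
(2922 - 2270)/(3618 + D) = (2922 - 2270)/(3618 - 2) = 652/3616 = 652*(1/3616) = 163/904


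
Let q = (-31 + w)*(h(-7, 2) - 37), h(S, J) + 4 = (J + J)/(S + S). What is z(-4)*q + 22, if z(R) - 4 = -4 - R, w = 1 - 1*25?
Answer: 63734/7 ≈ 9104.9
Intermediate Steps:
w = -24 (w = 1 - 25 = -24)
z(R) = -R (z(R) = 4 + (-4 - R) = -R)
h(S, J) = -4 + J/S (h(S, J) = -4 + (J + J)/(S + S) = -4 + (2*J)/((2*S)) = -4 + (2*J)*(1/(2*S)) = -4 + J/S)
q = 15895/7 (q = (-31 - 24)*((-4 + 2/(-7)) - 37) = -55*((-4 + 2*(-⅐)) - 37) = -55*((-4 - 2/7) - 37) = -55*(-30/7 - 37) = -55*(-289/7) = 15895/7 ≈ 2270.7)
z(-4)*q + 22 = -1*(-4)*(15895/7) + 22 = 4*(15895/7) + 22 = 63580/7 + 22 = 63734/7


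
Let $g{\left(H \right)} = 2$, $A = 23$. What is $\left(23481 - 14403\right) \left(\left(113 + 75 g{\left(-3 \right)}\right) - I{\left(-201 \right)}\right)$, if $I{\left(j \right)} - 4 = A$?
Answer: $2142408$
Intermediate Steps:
$I{\left(j \right)} = 27$ ($I{\left(j \right)} = 4 + 23 = 27$)
$\left(23481 - 14403\right) \left(\left(113 + 75 g{\left(-3 \right)}\right) - I{\left(-201 \right)}\right) = \left(23481 - 14403\right) \left(\left(113 + 75 \cdot 2\right) - 27\right) = 9078 \left(\left(113 + 150\right) - 27\right) = 9078 \left(263 - 27\right) = 9078 \cdot 236 = 2142408$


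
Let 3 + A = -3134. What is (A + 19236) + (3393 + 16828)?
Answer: 36320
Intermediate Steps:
A = -3137 (A = -3 - 3134 = -3137)
(A + 19236) + (3393 + 16828) = (-3137 + 19236) + (3393 + 16828) = 16099 + 20221 = 36320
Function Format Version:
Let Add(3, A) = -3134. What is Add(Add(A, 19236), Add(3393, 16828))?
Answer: 36320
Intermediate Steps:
A = -3137 (A = Add(-3, -3134) = -3137)
Add(Add(A, 19236), Add(3393, 16828)) = Add(Add(-3137, 19236), Add(3393, 16828)) = Add(16099, 20221) = 36320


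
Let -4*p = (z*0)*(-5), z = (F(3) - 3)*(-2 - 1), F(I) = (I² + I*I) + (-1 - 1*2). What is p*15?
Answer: 0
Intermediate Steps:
F(I) = -3 + 2*I² (F(I) = (I² + I²) + (-1 - 2) = 2*I² - 3 = -3 + 2*I²)
z = -36 (z = ((-3 + 2*3²) - 3)*(-2 - 1) = ((-3 + 2*9) - 3)*(-3) = ((-3 + 18) - 3)*(-3) = (15 - 3)*(-3) = 12*(-3) = -36)
p = 0 (p = -(-36*0)*(-5)/4 = -0*(-5) = -¼*0 = 0)
p*15 = 0*15 = 0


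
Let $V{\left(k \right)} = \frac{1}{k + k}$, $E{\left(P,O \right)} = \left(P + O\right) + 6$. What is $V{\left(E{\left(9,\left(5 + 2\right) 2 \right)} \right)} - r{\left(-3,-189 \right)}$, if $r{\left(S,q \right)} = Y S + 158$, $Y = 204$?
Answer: $\frac{26333}{58} \approx 454.02$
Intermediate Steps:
$r{\left(S,q \right)} = 158 + 204 S$ ($r{\left(S,q \right)} = 204 S + 158 = 158 + 204 S$)
$E{\left(P,O \right)} = 6 + O + P$ ($E{\left(P,O \right)} = \left(O + P\right) + 6 = 6 + O + P$)
$V{\left(k \right)} = \frac{1}{2 k}$
$V{\left(E{\left(9,\left(5 + 2\right) 2 \right)} \right)} - r{\left(-3,-189 \right)} = \frac{1}{2 \left(6 + \left(5 + 2\right) 2 + 9\right)} - \left(158 + 204 \left(-3\right)\right) = \frac{1}{2 \left(6 + 7 \cdot 2 + 9\right)} - \left(158 - 612\right) = \frac{1}{2 \left(6 + 14 + 9\right)} - -454 = \frac{1}{2 \cdot 29} + 454 = \frac{1}{2} \cdot \frac{1}{29} + 454 = \frac{1}{58} + 454 = \frac{26333}{58}$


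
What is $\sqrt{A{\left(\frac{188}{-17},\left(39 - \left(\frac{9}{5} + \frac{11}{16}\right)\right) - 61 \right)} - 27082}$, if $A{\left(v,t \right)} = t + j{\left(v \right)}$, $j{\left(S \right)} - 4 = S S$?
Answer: $\frac{i \sqrt{3118909955}}{340} \approx 164.26 i$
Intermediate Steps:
$j{\left(S \right)} = 4 + S^{2}$ ($j{\left(S \right)} = 4 + S S = 4 + S^{2}$)
$A{\left(v,t \right)} = 4 + t + v^{2}$ ($A{\left(v,t \right)} = t + \left(4 + v^{2}\right) = 4 + t + v^{2}$)
$\sqrt{A{\left(\frac{188}{-17},\left(39 - \left(\frac{9}{5} + \frac{11}{16}\right)\right) - 61 \right)} - 27082} = \sqrt{\left(4 + \left(\left(39 - \left(\frac{9}{5} + \frac{11}{16}\right)\right) - 61\right) + \left(\frac{188}{-17}\right)^{2}\right) - 27082} = \sqrt{\left(4 + \left(\left(39 - \frac{199}{80}\right) - 61\right) + \left(188 \left(- \frac{1}{17}\right)\right)^{2}\right) - 27082} = \sqrt{\left(4 + \left(\left(39 - \frac{199}{80}\right) - 61\right) + \left(- \frac{188}{17}\right)^{2}\right) - 27082} = \sqrt{\left(4 + \left(\left(39 - \frac{199}{80}\right) - 61\right) + \frac{35344}{289}\right) - 27082} = \sqrt{\left(4 + \left(\frac{2921}{80} - 61\right) + \frac{35344}{289}\right) - 27082} = \sqrt{\left(4 - \frac{1959}{80} + \frac{35344}{289}\right) - 27082} = \sqrt{\frac{2353849}{23120} - 27082} = \sqrt{- \frac{623781991}{23120}} = \frac{i \sqrt{3118909955}}{340}$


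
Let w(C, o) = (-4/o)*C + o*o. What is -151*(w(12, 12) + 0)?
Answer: -21140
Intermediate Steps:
w(C, o) = o² - 4*C/o (w(C, o) = -4*C/o + o² = o² - 4*C/o)
-151*(w(12, 12) + 0) = -151*((12³ - 4*12)/12 + 0) = -151*((1728 - 48)/12 + 0) = -151*((1/12)*1680 + 0) = -151*(140 + 0) = -151*140 = -21140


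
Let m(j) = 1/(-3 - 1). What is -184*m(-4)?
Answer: 46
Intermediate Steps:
m(j) = -¼ (m(j) = 1/(-4) = -¼)
-184*m(-4) = -184*(-¼) = 46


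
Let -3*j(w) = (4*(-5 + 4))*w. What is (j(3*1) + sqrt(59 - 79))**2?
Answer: -4 + 16*I*sqrt(5) ≈ -4.0 + 35.777*I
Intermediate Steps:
j(w) = 4*w/3 (j(w) = -4*(-5 + 4)*w/3 = -4*(-1)*w/3 = -(-4)*w/3 = 4*w/3)
(j(3*1) + sqrt(59 - 79))**2 = (4*(3*1)/3 + sqrt(59 - 79))**2 = ((4/3)*3 + sqrt(-20))**2 = (4 + 2*I*sqrt(5))**2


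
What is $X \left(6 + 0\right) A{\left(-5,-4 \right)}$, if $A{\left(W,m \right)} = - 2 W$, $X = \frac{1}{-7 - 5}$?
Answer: $-5$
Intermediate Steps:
$X = - \frac{1}{12}$ ($X = \frac{1}{-12} = - \frac{1}{12} \approx -0.083333$)
$X \left(6 + 0\right) A{\left(-5,-4 \right)} = - \frac{6 + 0}{12} \left(\left(-2\right) \left(-5\right)\right) = \left(- \frac{1}{12}\right) 6 \cdot 10 = \left(- \frac{1}{2}\right) 10 = -5$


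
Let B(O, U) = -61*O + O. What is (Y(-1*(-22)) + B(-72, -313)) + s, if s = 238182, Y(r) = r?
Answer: 242524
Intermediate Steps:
B(O, U) = -60*O
(Y(-1*(-22)) + B(-72, -313)) + s = (-1*(-22) - 60*(-72)) + 238182 = (22 + 4320) + 238182 = 4342 + 238182 = 242524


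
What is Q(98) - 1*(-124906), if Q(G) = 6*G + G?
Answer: 125592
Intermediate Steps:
Q(G) = 7*G
Q(98) - 1*(-124906) = 7*98 - 1*(-124906) = 686 + 124906 = 125592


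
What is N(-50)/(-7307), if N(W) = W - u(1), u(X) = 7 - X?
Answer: 56/7307 ≈ 0.0076639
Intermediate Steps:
N(W) = -6 + W (N(W) = W - (7 - 1*1) = W - (7 - 1) = W - 1*6 = W - 6 = -6 + W)
N(-50)/(-7307) = (-6 - 50)/(-7307) = -56*(-1/7307) = 56/7307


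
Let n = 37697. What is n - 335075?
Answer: -297378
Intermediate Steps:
n - 335075 = 37697 - 335075 = -297378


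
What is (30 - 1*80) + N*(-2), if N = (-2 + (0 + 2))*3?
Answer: -50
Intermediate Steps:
N = 0 (N = (-2 + 2)*3 = 0*3 = 0)
(30 - 1*80) + N*(-2) = (30 - 1*80) + 0*(-2) = (30 - 80) + 0 = -50 + 0 = -50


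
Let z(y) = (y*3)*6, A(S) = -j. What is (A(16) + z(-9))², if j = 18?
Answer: 32400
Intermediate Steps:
A(S) = -18 (A(S) = -1*18 = -18)
z(y) = 18*y (z(y) = (3*y)*6 = 18*y)
(A(16) + z(-9))² = (-18 + 18*(-9))² = (-18 - 162)² = (-180)² = 32400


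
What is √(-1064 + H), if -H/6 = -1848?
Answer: 2*√2506 ≈ 100.12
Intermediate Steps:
H = 11088 (H = -6*(-1848) = 11088)
√(-1064 + H) = √(-1064 + 11088) = √10024 = 2*√2506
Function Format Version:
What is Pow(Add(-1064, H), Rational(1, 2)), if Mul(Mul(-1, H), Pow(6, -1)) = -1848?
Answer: Mul(2, Pow(2506, Rational(1, 2))) ≈ 100.12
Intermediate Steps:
H = 11088 (H = Mul(-6, -1848) = 11088)
Pow(Add(-1064, H), Rational(1, 2)) = Pow(Add(-1064, 11088), Rational(1, 2)) = Pow(10024, Rational(1, 2)) = Mul(2, Pow(2506, Rational(1, 2)))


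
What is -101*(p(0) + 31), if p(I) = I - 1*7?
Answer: -2424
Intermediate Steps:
p(I) = -7 + I (p(I) = I - 7 = -7 + I)
-101*(p(0) + 31) = -101*((-7 + 0) + 31) = -101*(-7 + 31) = -101*24 = -2424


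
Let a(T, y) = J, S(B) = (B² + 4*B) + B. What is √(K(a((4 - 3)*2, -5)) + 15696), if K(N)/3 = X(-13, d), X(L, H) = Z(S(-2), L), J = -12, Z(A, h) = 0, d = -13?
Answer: 12*√109 ≈ 125.28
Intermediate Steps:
S(B) = B² + 5*B
X(L, H) = 0
a(T, y) = -12
K(N) = 0 (K(N) = 3*0 = 0)
√(K(a((4 - 3)*2, -5)) + 15696) = √(0 + 15696) = √15696 = 12*√109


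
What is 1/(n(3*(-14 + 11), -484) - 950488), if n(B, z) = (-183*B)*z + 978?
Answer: -1/1746658 ≈ -5.7252e-7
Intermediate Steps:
n(B, z) = 978 - 183*B*z (n(B, z) = -183*B*z + 978 = 978 - 183*B*z)
1/(n(3*(-14 + 11), -484) - 950488) = 1/((978 - 183*3*(-14 + 11)*(-484)) - 950488) = 1/((978 - 183*3*(-3)*(-484)) - 950488) = 1/((978 - 183*(-9)*(-484)) - 950488) = 1/((978 - 797148) - 950488) = 1/(-796170 - 950488) = 1/(-1746658) = -1/1746658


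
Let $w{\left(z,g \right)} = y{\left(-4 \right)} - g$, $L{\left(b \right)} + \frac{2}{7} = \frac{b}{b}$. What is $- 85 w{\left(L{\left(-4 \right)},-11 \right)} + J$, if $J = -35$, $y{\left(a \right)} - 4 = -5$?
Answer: $-885$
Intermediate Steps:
$y{\left(a \right)} = -1$ ($y{\left(a \right)} = 4 - 5 = -1$)
$L{\left(b \right)} = \frac{5}{7}$ ($L{\left(b \right)} = - \frac{2}{7} + \frac{b}{b} = - \frac{2}{7} + 1 = \frac{5}{7}$)
$w{\left(z,g \right)} = -1 - g$
$- 85 w{\left(L{\left(-4 \right)},-11 \right)} + J = - 85 \left(-1 - -11\right) - 35 = - 85 \left(-1 + 11\right) - 35 = \left(-85\right) 10 - 35 = -850 - 35 = -885$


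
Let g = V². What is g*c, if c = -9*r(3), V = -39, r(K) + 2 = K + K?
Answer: -54756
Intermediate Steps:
r(K) = -2 + 2*K (r(K) = -2 + (K + K) = -2 + 2*K)
c = -36 (c = -9*(-2 + 2*3) = -9*(-2 + 6) = -9*4 = -36)
g = 1521 (g = (-39)² = 1521)
g*c = 1521*(-36) = -54756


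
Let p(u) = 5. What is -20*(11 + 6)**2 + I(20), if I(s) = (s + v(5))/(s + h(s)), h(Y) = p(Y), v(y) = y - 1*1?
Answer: -144476/25 ≈ -5779.0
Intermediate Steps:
v(y) = -1 + y (v(y) = y - 1 = -1 + y)
h(Y) = 5
I(s) = (4 + s)/(5 + s) (I(s) = (s + (-1 + 5))/(s + 5) = (s + 4)/(5 + s) = (4 + s)/(5 + s))
-20*(11 + 6)**2 + I(20) = -20*(11 + 6)**2 + (4 + 20)/(5 + 20) = -20*17**2 + 24/25 = -20*289 + (1/25)*24 = -5780 + 24/25 = -144476/25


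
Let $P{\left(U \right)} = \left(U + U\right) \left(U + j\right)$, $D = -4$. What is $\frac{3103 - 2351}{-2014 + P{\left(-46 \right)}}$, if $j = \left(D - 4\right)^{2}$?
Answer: $- \frac{376}{1835} \approx -0.2049$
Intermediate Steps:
$j = 64$ ($j = \left(-4 - 4\right)^{2} = \left(-8\right)^{2} = 64$)
$P{\left(U \right)} = 2 U \left(64 + U\right)$ ($P{\left(U \right)} = \left(U + U\right) \left(U + 64\right) = 2 U \left(64 + U\right)$)
$\frac{3103 - 2351}{-2014 + P{\left(-46 \right)}} = \frac{3103 - 2351}{-2014 + 2 \left(-46\right) \left(64 - 46\right)} = \frac{752}{-2014 + 2 \left(-46\right) 18} = \frac{752}{-2014 - 1656} = \frac{752}{-3670} = 752 \left(- \frac{1}{3670}\right) = - \frac{376}{1835}$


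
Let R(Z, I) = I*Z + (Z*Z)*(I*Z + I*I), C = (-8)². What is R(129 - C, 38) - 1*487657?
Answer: 16051463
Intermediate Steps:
C = 64
R(Z, I) = I*Z + Z²*(I² + I*Z) (R(Z, I) = I*Z + Z²*(I*Z + I²) = I*Z + Z²*(I² + I*Z))
R(129 - C, 38) - 1*487657 = 38*(129 - 1*64)*(1 + (129 - 1*64)² + 38*(129 - 1*64)) - 1*487657 = 38*(129 - 64)*(1 + (129 - 64)² + 38*(129 - 64)) - 487657 = 38*65*(1 + 65² + 38*65) - 487657 = 38*65*(1 + 4225 + 2470) - 487657 = 38*65*6696 - 487657 = 16539120 - 487657 = 16051463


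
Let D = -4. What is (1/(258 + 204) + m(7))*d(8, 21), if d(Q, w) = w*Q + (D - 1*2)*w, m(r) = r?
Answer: 3235/11 ≈ 294.09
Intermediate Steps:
d(Q, w) = -6*w + Q*w (d(Q, w) = w*Q + (-4 - 1*2)*w = Q*w + (-4 - 2)*w = Q*w - 6*w = -6*w + Q*w)
(1/(258 + 204) + m(7))*d(8, 21) = (1/(258 + 204) + 7)*(21*(-6 + 8)) = (1/462 + 7)*(21*2) = (1/462 + 7)*42 = (3235/462)*42 = 3235/11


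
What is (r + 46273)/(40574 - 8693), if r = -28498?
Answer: 5925/10627 ≈ 0.55754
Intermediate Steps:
(r + 46273)/(40574 - 8693) = (-28498 + 46273)/(40574 - 8693) = 17775/31881 = 17775*(1/31881) = 5925/10627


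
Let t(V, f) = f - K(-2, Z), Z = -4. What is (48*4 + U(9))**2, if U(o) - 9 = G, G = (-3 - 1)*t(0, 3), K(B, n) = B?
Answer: 32761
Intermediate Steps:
t(V, f) = 2 + f (t(V, f) = f - 1*(-2) = f + 2 = 2 + f)
G = -20 (G = (-3 - 1)*(2 + 3) = -4*5 = -20)
U(o) = -11 (U(o) = 9 - 20 = -11)
(48*4 + U(9))**2 = (48*4 - 11)**2 = (192 - 11)**2 = 181**2 = 32761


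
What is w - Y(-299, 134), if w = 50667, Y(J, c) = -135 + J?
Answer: 51101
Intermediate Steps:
w - Y(-299, 134) = 50667 - (-135 - 299) = 50667 - 1*(-434) = 50667 + 434 = 51101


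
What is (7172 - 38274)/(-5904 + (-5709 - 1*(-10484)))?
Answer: 31102/1129 ≈ 27.548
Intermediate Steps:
(7172 - 38274)/(-5904 + (-5709 - 1*(-10484))) = -31102/(-5904 + (-5709 + 10484)) = -31102/(-5904 + 4775) = -31102/(-1129) = -31102*(-1/1129) = 31102/1129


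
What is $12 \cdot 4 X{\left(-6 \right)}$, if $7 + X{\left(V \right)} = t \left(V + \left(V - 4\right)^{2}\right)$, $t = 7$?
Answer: $31248$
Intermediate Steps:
$X{\left(V \right)} = -7 + 7 V + 7 \left(-4 + V\right)^{2}$ ($X{\left(V \right)} = -7 + 7 \left(V + \left(V - 4\right)^{2}\right) = -7 + 7 \left(V + \left(-4 + V\right)^{2}\right) = -7 + \left(7 V + 7 \left(-4 + V\right)^{2}\right) = -7 + 7 V + 7 \left(-4 + V\right)^{2}$)
$12 \cdot 4 X{\left(-6 \right)} = 12 \cdot 4 \left(-7 + 7 \left(-6\right) + 7 \left(-4 - 6\right)^{2}\right) = 48 \left(-7 - 42 + 7 \left(-10\right)^{2}\right) = 48 \left(-7 - 42 + 7 \cdot 100\right) = 48 \left(-7 - 42 + 700\right) = 48 \cdot 651 = 31248$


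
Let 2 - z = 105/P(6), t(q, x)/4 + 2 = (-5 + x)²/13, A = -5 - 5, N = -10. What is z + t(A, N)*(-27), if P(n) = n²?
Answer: -258047/156 ≈ -1654.1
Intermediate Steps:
A = -10
t(q, x) = -8 + 4*(-5 + x)²/13 (t(q, x) = -8 + 4*((-5 + x)²/13) = -8 + 4*(-5 + x)²/13)
z = -11/12 (z = 2 - 105/(6²) = 2 - 105/36 = 2 - 1*35/12 = 2 - 35/12 = -11/12 ≈ -0.91667)
z + t(A, N)*(-27) = -11/12 + (-8 + 4*(-5 - 10)²/13)*(-27) = -11/12 + (-8 + (4/13)*(-15)²)*(-27) = -11/12 + (-8 + (4/13)*225)*(-27) = -11/12 + (-8 + 900/13)*(-27) = -11/12 + (796/13)*(-27) = -11/12 - 21492/13 = -258047/156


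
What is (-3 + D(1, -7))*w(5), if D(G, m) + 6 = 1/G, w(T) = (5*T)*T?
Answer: -1000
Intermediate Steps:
w(T) = 5*T**2
D(G, m) = -6 + 1/G
(-3 + D(1, -7))*w(5) = (-3 + (-6 + 1/1))*(5*5**2) = (-3 + (-6 + 1))*(5*25) = (-3 - 5)*125 = -8*125 = -1000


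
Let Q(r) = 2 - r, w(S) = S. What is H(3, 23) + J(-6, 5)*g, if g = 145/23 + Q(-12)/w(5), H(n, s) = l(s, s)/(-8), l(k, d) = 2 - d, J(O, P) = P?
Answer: 8859/184 ≈ 48.147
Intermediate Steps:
H(n, s) = -¼ + s/8 (H(n, s) = (2 - s)/(-8) = (2 - s)*(-⅛) = -¼ + s/8)
g = 1047/115 (g = 145/23 + (2 - 1*(-12))/5 = 145*(1/23) + (2 + 12)*(⅕) = 145/23 + 14*(⅕) = 145/23 + 14/5 = 1047/115 ≈ 9.1043)
H(3, 23) + J(-6, 5)*g = (-¼ + (⅛)*23) + 5*(1047/115) = (-¼ + 23/8) + 1047/23 = 21/8 + 1047/23 = 8859/184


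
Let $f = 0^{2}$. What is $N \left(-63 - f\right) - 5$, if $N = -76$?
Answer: $4783$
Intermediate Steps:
$f = 0$
$N \left(-63 - f\right) - 5 = - 76 \left(-63 - 0\right) - 5 = - 76 \left(-63 + 0\right) - 5 = \left(-76\right) \left(-63\right) - 5 = 4788 - 5 = 4783$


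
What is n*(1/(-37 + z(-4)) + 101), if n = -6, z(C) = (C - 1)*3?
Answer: -15753/26 ≈ -605.88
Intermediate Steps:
z(C) = -3 + 3*C (z(C) = (-1 + C)*3 = -3 + 3*C)
n*(1/(-37 + z(-4)) + 101) = -6*(1/(-37 + (-3 + 3*(-4))) + 101) = -6*(1/(-37 + (-3 - 12)) + 101) = -6*(1/(-37 - 15) + 101) = -6*(1/(-52) + 101) = -6*(-1/52 + 101) = -6*5251/52 = -15753/26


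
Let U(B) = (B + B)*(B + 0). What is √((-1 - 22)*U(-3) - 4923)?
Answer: 3*I*√593 ≈ 73.055*I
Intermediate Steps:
U(B) = 2*B² (U(B) = (2*B)*B = 2*B²)
√((-1 - 22)*U(-3) - 4923) = √((-1 - 22)*(2*(-3)²) - 4923) = √(-46*9 - 4923) = √(-23*18 - 4923) = √(-414 - 4923) = √(-5337) = 3*I*√593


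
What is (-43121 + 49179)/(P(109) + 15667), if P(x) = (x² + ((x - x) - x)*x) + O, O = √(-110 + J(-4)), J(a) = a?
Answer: 94910686/245455003 - 6058*I*√114/245455003 ≈ 0.38667 - 0.00026352*I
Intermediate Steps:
O = I*√114 (O = √(-110 - 4) = √(-114) = I*√114 ≈ 10.677*I)
P(x) = I*√114 (P(x) = (x² + ((x - x) - x)*x) + I*√114 = (x² + (0 - x)*x) + I*√114 = (x² + (-x)*x) + I*√114 = (x² - x²) + I*√114 = 0 + I*√114 = I*√114)
(-43121 + 49179)/(P(109) + 15667) = (-43121 + 49179)/(I*√114 + 15667) = 6058/(15667 + I*√114)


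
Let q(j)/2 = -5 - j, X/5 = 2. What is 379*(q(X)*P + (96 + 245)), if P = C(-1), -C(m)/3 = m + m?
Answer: 61019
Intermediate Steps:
X = 10 (X = 5*2 = 10)
q(j) = -10 - 2*j (q(j) = 2*(-5 - j) = -10 - 2*j)
C(m) = -6*m (C(m) = -3*(m + m) = -6*m)
P = 6 (P = -6*(-1) = 6)
379*(q(X)*P + (96 + 245)) = 379*((-10 - 2*10)*6 + (96 + 245)) = 379*((-10 - 20)*6 + 341) = 379*(-30*6 + 341) = 379*(-180 + 341) = 379*161 = 61019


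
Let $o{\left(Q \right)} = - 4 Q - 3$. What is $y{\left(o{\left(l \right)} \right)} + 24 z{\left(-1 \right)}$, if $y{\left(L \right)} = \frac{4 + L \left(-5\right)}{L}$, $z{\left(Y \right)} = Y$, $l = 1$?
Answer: $- \frac{207}{7} \approx -29.571$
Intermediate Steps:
$o{\left(Q \right)} = -3 - 4 Q$
$y{\left(L \right)} = \frac{4 - 5 L}{L}$
$y{\left(o{\left(l \right)} \right)} + 24 z{\left(-1 \right)} = \left(-5 + \frac{4}{-3 - 4}\right) + 24 \left(-1\right) = \left(-5 + \frac{4}{-3 - 4}\right) - 24 = \left(-5 + \frac{4}{-7}\right) - 24 = \left(-5 + 4 \left(- \frac{1}{7}\right)\right) - 24 = \left(-5 - \frac{4}{7}\right) - 24 = - \frac{39}{7} - 24 = - \frac{207}{7}$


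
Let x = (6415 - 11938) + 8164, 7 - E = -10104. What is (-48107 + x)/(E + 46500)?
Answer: -45466/56611 ≈ -0.80313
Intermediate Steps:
E = 10111 (E = 7 - 1*(-10104) = 7 + 10104 = 10111)
x = 2641 (x = -5523 + 8164 = 2641)
(-48107 + x)/(E + 46500) = (-48107 + 2641)/(10111 + 46500) = -45466/56611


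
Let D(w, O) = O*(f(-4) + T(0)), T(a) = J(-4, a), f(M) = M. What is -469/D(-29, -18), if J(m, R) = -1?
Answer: -469/90 ≈ -5.2111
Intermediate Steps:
T(a) = -1
D(w, O) = -5*O (D(w, O) = O*(-4 - 1) = O*(-5) = -5*O)
-469/D(-29, -18) = -469/((-5*(-18))) = -469/90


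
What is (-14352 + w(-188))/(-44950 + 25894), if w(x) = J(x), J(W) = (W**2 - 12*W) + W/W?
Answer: -23249/19056 ≈ -1.2200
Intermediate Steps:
J(W) = 1 + W**2 - 12*W (J(W) = (W**2 - 12*W) + 1 = 1 + W**2 - 12*W)
w(x) = 1 + x**2 - 12*x
(-14352 + w(-188))/(-44950 + 25894) = (-14352 + (1 + (-188)**2 - 12*(-188)))/(-44950 + 25894) = (-14352 + (1 + 35344 + 2256))/(-19056) = (-14352 + 37601)*(-1/19056) = 23249*(-1/19056) = -23249/19056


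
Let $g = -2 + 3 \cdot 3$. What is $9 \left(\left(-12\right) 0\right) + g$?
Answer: $7$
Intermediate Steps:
$g = 7$ ($g = -2 + 9 = 7$)
$9 \left(\left(-12\right) 0\right) + g = 9 \left(\left(-12\right) 0\right) + 7 = 9 \cdot 0 + 7 = 0 + 7 = 7$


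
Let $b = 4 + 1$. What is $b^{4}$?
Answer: $625$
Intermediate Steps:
$b = 5$
$b^{4} = 5^{4} = 625$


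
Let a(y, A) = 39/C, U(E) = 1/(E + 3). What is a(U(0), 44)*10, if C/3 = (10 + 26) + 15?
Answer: 130/51 ≈ 2.5490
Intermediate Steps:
U(E) = 1/(3 + E)
C = 153 (C = 3*((10 + 26) + 15) = 3*(36 + 15) = 3*51 = 153)
a(y, A) = 13/51 (a(y, A) = 39/153 = 39*(1/153) = 13/51)
a(U(0), 44)*10 = (13/51)*10 = 130/51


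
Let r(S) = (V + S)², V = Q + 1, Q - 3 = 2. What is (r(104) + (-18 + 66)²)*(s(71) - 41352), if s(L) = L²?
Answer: -523023644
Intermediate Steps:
Q = 5 (Q = 3 + 2 = 5)
V = 6 (V = 5 + 1 = 6)
r(S) = (6 + S)²
(r(104) + (-18 + 66)²)*(s(71) - 41352) = ((6 + 104)² + (-18 + 66)²)*(71² - 41352) = (110² + 48²)*(5041 - 41352) = (12100 + 2304)*(-36311) = 14404*(-36311) = -523023644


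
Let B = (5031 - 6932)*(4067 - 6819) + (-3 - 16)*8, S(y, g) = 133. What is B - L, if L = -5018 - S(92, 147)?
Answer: 5236551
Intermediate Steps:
B = 5231400 (B = -1901*(-2752) - 19*8 = 5231552 - 152 = 5231400)
L = -5151 (L = -5018 - 1*133 = -5018 - 133 = -5151)
B - L = 5231400 - 1*(-5151) = 5231400 + 5151 = 5236551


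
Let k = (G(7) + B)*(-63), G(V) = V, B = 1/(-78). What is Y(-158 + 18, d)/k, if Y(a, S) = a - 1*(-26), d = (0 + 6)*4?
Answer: 988/3815 ≈ 0.25898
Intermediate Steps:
B = -1/78 ≈ -0.012821
d = 24 (d = 6*4 = 24)
Y(a, S) = 26 + a (Y(a, S) = a + 26 = 26 + a)
k = -11445/26 (k = (7 - 1/78)*(-63) = (545/78)*(-63) = -11445/26 ≈ -440.19)
Y(-158 + 18, d)/k = (26 + (-158 + 18))/(-11445/26) = (26 - 140)*(-26/11445) = -114*(-26/11445) = 988/3815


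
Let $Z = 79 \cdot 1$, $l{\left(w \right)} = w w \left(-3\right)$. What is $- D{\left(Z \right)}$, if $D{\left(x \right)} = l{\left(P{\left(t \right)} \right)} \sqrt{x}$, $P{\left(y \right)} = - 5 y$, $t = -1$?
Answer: $75 \sqrt{79} \approx 666.61$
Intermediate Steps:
$l{\left(w \right)} = - 3 w^{2}$ ($l{\left(w \right)} = w^{2} \left(-3\right) = - 3 w^{2}$)
$Z = 79$
$D{\left(x \right)} = - 75 \sqrt{x}$ ($D{\left(x \right)} = - 3 \left(\left(-5\right) \left(-1\right)\right)^{2} \sqrt{x} = - 3 \cdot 5^{2} \sqrt{x} = \left(-3\right) 25 \sqrt{x} = - 75 \sqrt{x}$)
$- D{\left(Z \right)} = - \left(-75\right) \sqrt{79} = 75 \sqrt{79}$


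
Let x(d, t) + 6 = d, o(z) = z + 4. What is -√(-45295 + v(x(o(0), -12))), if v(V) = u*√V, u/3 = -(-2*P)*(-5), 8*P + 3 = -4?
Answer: -√(-181180 + 105*I*√2)/2 ≈ -0.087215 - 212.83*I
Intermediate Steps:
o(z) = 4 + z
x(d, t) = -6 + d
P = -7/8 (P = -3/8 + (⅛)*(-4) = -3/8 - ½ = -7/8 ≈ -0.87500)
u = 105/4 (u = 3*(-(-2*(-7/8))*(-5)) = 3*(-7*(-5)/4) = 3*(-1*(-35/4)) = 3*(35/4) = 105/4 ≈ 26.250)
v(V) = 105*√V/4
-√(-45295 + v(x(o(0), -12))) = -√(-45295 + 105*√(-6 + (4 + 0))/4) = -√(-45295 + 105*√(-6 + 4)/4) = -√(-45295 + 105*√(-2)/4) = -√(-45295 + 105*(I*√2)/4) = -√(-45295 + 105*I*√2/4)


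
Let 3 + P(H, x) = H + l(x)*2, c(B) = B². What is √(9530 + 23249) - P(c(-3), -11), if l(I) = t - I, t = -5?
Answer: -18 + √32779 ≈ 163.05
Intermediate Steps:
l(I) = -5 - I
P(H, x) = -13 + H - 2*x (P(H, x) = -3 + (H + (-5 - x)*2) = -3 + (H + (-10 - 2*x)) = -3 + (-10 + H - 2*x) = -13 + H - 2*x)
√(9530 + 23249) - P(c(-3), -11) = √(9530 + 23249) - (-13 + (-3)² - 2*(-11)) = √32779 - (-13 + 9 + 22) = √32779 - 1*18 = √32779 - 18 = -18 + √32779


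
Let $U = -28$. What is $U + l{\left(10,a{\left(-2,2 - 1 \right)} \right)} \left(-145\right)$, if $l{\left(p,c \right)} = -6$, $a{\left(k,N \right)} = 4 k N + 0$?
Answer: $842$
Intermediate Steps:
$a{\left(k,N \right)} = 4 N k$ ($a{\left(k,N \right)} = 4 N k + 0 = 4 N k$)
$U + l{\left(10,a{\left(-2,2 - 1 \right)} \right)} \left(-145\right) = -28 - -870 = -28 + 870 = 842$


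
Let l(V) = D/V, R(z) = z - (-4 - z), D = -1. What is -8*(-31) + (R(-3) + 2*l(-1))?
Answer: 248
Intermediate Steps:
R(z) = 4 + 2*z (R(z) = z + (4 + z) = 4 + 2*z)
l(V) = -1/V
-8*(-31) + (R(-3) + 2*l(-1)) = -8*(-31) + ((4 + 2*(-3)) + 2*(-1/(-1))) = 248 + ((4 - 6) + 2*(-1*(-1))) = 248 + (-2 + 2*1) = 248 + (-2 + 2) = 248 + 0 = 248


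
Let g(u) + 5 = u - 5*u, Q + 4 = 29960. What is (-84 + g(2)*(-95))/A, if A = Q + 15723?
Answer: 1151/45679 ≈ 0.025198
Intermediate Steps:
Q = 29956 (Q = -4 + 29960 = 29956)
A = 45679 (A = 29956 + 15723 = 45679)
g(u) = -5 - 4*u (g(u) = -5 + (u - 5*u) = -5 - 4*u)
(-84 + g(2)*(-95))/A = (-84 + (-5 - 4*2)*(-95))/45679 = (-84 + (-5 - 8)*(-95))*(1/45679) = (-84 - 13*(-95))*(1/45679) = (-84 + 1235)*(1/45679) = 1151*(1/45679) = 1151/45679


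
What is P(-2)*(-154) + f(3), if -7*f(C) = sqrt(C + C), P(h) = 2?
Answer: -308 - sqrt(6)/7 ≈ -308.35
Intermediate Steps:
f(C) = -sqrt(2)*sqrt(C)/7 (f(C) = -sqrt(C + C)/7 = -sqrt(2)*sqrt(C)/7)
P(-2)*(-154) + f(3) = 2*(-154) - sqrt(2)*sqrt(3)/7 = -308 - sqrt(6)/7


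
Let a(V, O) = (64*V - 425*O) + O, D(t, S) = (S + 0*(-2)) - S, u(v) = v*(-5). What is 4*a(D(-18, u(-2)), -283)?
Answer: 479968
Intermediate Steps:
u(v) = -5*v
D(t, S) = 0 (D(t, S) = (S + 0) - S = S - S = 0)
a(V, O) = -424*O + 64*V (a(V, O) = (-425*O + 64*V) + O = -424*O + 64*V)
4*a(D(-18, u(-2)), -283) = 4*(-424*(-283) + 64*0) = 4*(119992 + 0) = 4*119992 = 479968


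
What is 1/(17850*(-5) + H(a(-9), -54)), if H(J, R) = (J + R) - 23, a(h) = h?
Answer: -1/89336 ≈ -1.1194e-5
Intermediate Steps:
H(J, R) = -23 + J + R
1/(17850*(-5) + H(a(-9), -54)) = 1/(17850*(-5) + (-23 - 9 - 54)) = 1/(-89250 - 86) = 1/(-89336) = -1/89336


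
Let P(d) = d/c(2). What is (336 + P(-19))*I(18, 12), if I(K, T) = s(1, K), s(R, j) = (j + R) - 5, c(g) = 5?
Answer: 23254/5 ≈ 4650.8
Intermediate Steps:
s(R, j) = -5 + R + j (s(R, j) = (R + j) - 5 = -5 + R + j)
P(d) = d/5
I(K, T) = -4 + K (I(K, T) = -5 + 1 + K = -4 + K)
(336 + P(-19))*I(18, 12) = (336 + (⅕)*(-19))*(-4 + 18) = (336 - 19/5)*14 = (1661/5)*14 = 23254/5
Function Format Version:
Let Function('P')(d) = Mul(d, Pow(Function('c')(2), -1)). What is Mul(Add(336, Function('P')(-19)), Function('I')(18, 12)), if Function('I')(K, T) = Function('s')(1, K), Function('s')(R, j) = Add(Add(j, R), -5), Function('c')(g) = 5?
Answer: Rational(23254, 5) ≈ 4650.8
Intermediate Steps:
Function('s')(R, j) = Add(-5, R, j) (Function('s')(R, j) = Add(Add(R, j), -5) = Add(-5, R, j))
Function('P')(d) = Mul(Rational(1, 5), d) (Function('P')(d) = Mul(d, Pow(5, -1)) = Mul(d, Rational(1, 5)) = Mul(Rational(1, 5), d))
Function('I')(K, T) = Add(-4, K) (Function('I')(K, T) = Add(-5, 1, K) = Add(-4, K))
Mul(Add(336, Function('P')(-19)), Function('I')(18, 12)) = Mul(Add(336, Mul(Rational(1, 5), -19)), Add(-4, 18)) = Mul(Add(336, Rational(-19, 5)), 14) = Mul(Rational(1661, 5), 14) = Rational(23254, 5)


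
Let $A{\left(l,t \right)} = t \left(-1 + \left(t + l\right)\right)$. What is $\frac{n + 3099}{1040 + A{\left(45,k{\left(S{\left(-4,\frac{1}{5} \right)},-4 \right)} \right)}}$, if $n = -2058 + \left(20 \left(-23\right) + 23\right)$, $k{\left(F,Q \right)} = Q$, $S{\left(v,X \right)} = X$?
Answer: $\frac{151}{220} \approx 0.68636$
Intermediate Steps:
$A{\left(l,t \right)} = t \left(-1 + l + t\right)$ ($A{\left(l,t \right)} = t \left(-1 + \left(l + t\right)\right) = t \left(-1 + l + t\right)$)
$n = -2495$ ($n = -2058 + \left(-460 + 23\right) = -2058 - 437 = -2495$)
$\frac{n + 3099}{1040 + A{\left(45,k{\left(S{\left(-4,\frac{1}{5} \right)},-4 \right)} \right)}} = \frac{-2495 + 3099}{1040 - 4 \left(-1 + 45 - 4\right)} = \frac{604}{1040 - 160} = \frac{604}{880} = 604 \cdot \frac{1}{880} = \frac{151}{220}$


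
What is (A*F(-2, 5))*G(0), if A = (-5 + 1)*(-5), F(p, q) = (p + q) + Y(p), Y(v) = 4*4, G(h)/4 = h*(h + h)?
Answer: 0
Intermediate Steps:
G(h) = 8*h² (G(h) = 4*(h*(h + h)) = 4*(h*(2*h)) = 4*(2*h²) = 8*h²)
Y(v) = 16
F(p, q) = 16 + p + q (F(p, q) = (p + q) + 16 = 16 + p + q)
A = 20 (A = -4*(-5) = 20)
(A*F(-2, 5))*G(0) = (20*(16 - 2 + 5))*(8*0²) = (20*19)*(8*0) = 380*0 = 0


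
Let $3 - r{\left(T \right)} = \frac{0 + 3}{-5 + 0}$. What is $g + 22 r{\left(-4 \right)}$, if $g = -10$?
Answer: $\frac{346}{5} \approx 69.2$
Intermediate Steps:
$r{\left(T \right)} = \frac{18}{5}$ ($r{\left(T \right)} = 3 - \frac{0 + 3}{-5 + 0} = 3 - \frac{3}{-5} = 3 - 3 \left(- \frac{1}{5}\right) = 3 - - \frac{3}{5} = 3 + \frac{3}{5} = \frac{18}{5}$)
$g + 22 r{\left(-4 \right)} = -10 + 22 \cdot \frac{18}{5} = -10 + \frac{396}{5} = \frac{346}{5}$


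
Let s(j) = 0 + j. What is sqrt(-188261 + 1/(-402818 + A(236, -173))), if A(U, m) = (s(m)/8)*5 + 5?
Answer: I*sqrt(5418426780189493)/169651 ≈ 433.89*I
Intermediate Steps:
s(j) = j
A(U, m) = 5 + 5*m/8 (A(U, m) = (m/8)*5 + 5 = 5*m/8 + 5 = 5 + 5*m/8)
sqrt(-188261 + 1/(-402818 + A(236, -173))) = sqrt(-188261 + 1/(-402818 + (5 + (5/8)*(-173)))) = sqrt(-188261 + 1/(-402818 + (5 - 865/8))) = sqrt(-188261 + 1/(-402818 - 825/8)) = sqrt(-188261 + 1/(-3223369/8)) = sqrt(-188261 - 8/3223369) = sqrt(-606834671317/3223369) = I*sqrt(5418426780189493)/169651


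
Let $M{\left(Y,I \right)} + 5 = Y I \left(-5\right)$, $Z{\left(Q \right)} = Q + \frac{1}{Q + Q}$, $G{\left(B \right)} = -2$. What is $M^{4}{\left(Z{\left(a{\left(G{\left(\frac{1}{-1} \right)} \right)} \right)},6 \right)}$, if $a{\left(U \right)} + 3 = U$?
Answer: $479785216$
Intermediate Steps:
$a{\left(U \right)} = -3 + U$
$Z{\left(Q \right)} = Q + \frac{1}{2 Q}$
$M{\left(Y,I \right)} = -5 - 5 I Y$ ($M{\left(Y,I \right)} = -5 + Y I \left(-5\right) = -5 + I Y \left(-5\right) = -5 - 5 I Y$)
$M^{4}{\left(Z{\left(a{\left(G{\left(\frac{1}{-1} \right)} \right)} \right)},6 \right)} = \left(-5 - 30 \left(\left(-3 - 2\right) + \frac{1}{2 \left(-3 - 2\right)}\right)\right)^{4} = \left(-5 - 30 \left(-5 + \frac{1}{2 \left(-5\right)}\right)\right)^{4} = \left(-5 - 30 \left(-5 + \frac{1}{2} \left(- \frac{1}{5}\right)\right)\right)^{4} = \left(-5 - 30 \left(-5 - \frac{1}{10}\right)\right)^{4} = \left(-5 - 30 \left(- \frac{51}{10}\right)\right)^{4} = \left(-5 + 153\right)^{4} = 148^{4} = 479785216$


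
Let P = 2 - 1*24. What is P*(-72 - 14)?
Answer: 1892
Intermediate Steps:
P = -22 (P = 2 - 24 = -22)
P*(-72 - 14) = -22*(-72 - 14) = -22*(-86) = 1892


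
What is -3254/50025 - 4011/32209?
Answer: -305458361/1611255225 ≈ -0.18958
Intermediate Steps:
-3254/50025 - 4011/32209 = -305458361/1611255225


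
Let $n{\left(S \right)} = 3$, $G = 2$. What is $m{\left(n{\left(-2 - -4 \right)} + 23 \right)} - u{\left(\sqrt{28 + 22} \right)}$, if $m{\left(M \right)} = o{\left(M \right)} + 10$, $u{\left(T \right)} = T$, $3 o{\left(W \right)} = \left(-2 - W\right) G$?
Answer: $- \frac{26}{3} - 5 \sqrt{2} \approx -15.738$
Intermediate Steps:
$o{\left(W \right)} = - \frac{4}{3} - \frac{2 W}{3}$ ($o{\left(W \right)} = \frac{\left(-2 - W\right) 2}{3} = \frac{-4 - 2 W}{3} = - \frac{4}{3} - \frac{2 W}{3}$)
$m{\left(M \right)} = \frac{26}{3} - \frac{2 M}{3}$ ($m{\left(M \right)} = \left(- \frac{4}{3} - \frac{2 M}{3}\right) + 10 = \frac{26}{3} - \frac{2 M}{3}$)
$m{\left(n{\left(-2 - -4 \right)} + 23 \right)} - u{\left(\sqrt{28 + 22} \right)} = \left(\frac{26}{3} - \frac{2 \left(3 + 23\right)}{3}\right) - \sqrt{28 + 22} = \left(\frac{26}{3} - \frac{52}{3}\right) - \sqrt{50} = \left(\frac{26}{3} - \frac{52}{3}\right) - 5 \sqrt{2} = - \frac{26}{3} - 5 \sqrt{2}$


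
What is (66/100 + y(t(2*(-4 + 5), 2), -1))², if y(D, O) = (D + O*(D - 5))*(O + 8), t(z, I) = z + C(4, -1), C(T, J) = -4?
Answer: 3179089/2500 ≈ 1271.6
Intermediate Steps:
t(z, I) = -4 + z (t(z, I) = z - 4 = -4 + z)
y(D, O) = (8 + O)*(D + O*(-5 + D)) (y(D, O) = (D + O*(-5 + D))*(8 + O) = (8 + O)*(D + O*(-5 + D)))
(66/100 + y(t(2*(-4 + 5), 2), -1))² = (66/100 + (-40*(-1) - 5*(-1)² + 8*(-4 + 2*(-4 + 5)) + (-4 + 2*(-4 + 5))*(-1)² + 9*(-4 + 2*(-4 + 5))*(-1)))² = (66*(1/100) + (40 - 5*1 + 8*(-4 + 2*1) + (-4 + 2*1)*1 + 9*(-4 + 2*1)*(-1)))² = (33/50 + (40 - 5 + 8*(-4 + 2) + (-4 + 2)*1 + 9*(-4 + 2)*(-1)))² = (33/50 + (40 - 5 + 8*(-2) - 2*1 + 9*(-2)*(-1)))² = (33/50 + (40 - 5 - 16 - 2 + 18))² = (33/50 + 35)² = (1783/50)² = 3179089/2500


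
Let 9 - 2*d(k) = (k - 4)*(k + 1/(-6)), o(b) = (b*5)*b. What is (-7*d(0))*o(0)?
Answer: 0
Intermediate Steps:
o(b) = 5*b² (o(b) = (5*b)*b = 5*b²)
d(k) = 9/2 - (-4 + k)*(-⅙ + k)/2 (d(k) = 9/2 - (k - 4)*(k + 1/(-6))/2 = 9/2 - (-4 + k)*(k - ⅙)/2 = 9/2 - (-4 + k)*(-⅙ + k)/2)
(-7*d(0))*o(0) = (-7*(25/6 - ½*0² + (25/12)*0))*(5*0²) = (-7*(25/6 - ½*0 + 0))*(5*0) = -7*(25/6 + 0 + 0)*0 = -7*25/6*0 = -175/6*0 = 0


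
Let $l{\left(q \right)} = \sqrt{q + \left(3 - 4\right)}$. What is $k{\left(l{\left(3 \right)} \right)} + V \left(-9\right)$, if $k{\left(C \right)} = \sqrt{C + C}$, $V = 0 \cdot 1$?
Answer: $2^{\frac{3}{4}} \approx 1.6818$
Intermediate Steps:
$l{\left(q \right)} = \sqrt{-1 + q}$ ($l{\left(q \right)} = \sqrt{q + \left(3 - 4\right)} = \sqrt{q - 1} = \sqrt{-1 + q}$)
$V = 0$
$k{\left(C \right)} = \sqrt{2} \sqrt{C}$ ($k{\left(C \right)} = \sqrt{2 C} = \sqrt{2} \sqrt{C}$)
$k{\left(l{\left(3 \right)} \right)} + V \left(-9\right) = \sqrt{2} \sqrt{\sqrt{-1 + 3}} + 0 \left(-9\right) = \sqrt{2} \sqrt{\sqrt{2}} + 0 = \sqrt{2} \sqrt[4]{2} + 0 = 2^{\frac{3}{4}} + 0 = 2^{\frac{3}{4}}$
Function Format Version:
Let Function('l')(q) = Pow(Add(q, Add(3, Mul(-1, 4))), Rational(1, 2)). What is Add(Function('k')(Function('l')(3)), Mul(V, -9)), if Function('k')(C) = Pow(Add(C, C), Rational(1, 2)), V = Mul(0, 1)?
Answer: Pow(2, Rational(3, 4)) ≈ 1.6818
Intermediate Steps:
Function('l')(q) = Pow(Add(-1, q), Rational(1, 2)) (Function('l')(q) = Pow(Add(q, Add(3, -4)), Rational(1, 2)) = Pow(Add(q, -1), Rational(1, 2)) = Pow(Add(-1, q), Rational(1, 2)))
V = 0
Function('k')(C) = Mul(Pow(2, Rational(1, 2)), Pow(C, Rational(1, 2))) (Function('k')(C) = Pow(Mul(2, C), Rational(1, 2)) = Mul(Pow(2, Rational(1, 2)), Pow(C, Rational(1, 2))))
Add(Function('k')(Function('l')(3)), Mul(V, -9)) = Add(Mul(Pow(2, Rational(1, 2)), Pow(Pow(Add(-1, 3), Rational(1, 2)), Rational(1, 2))), Mul(0, -9)) = Add(Mul(Pow(2, Rational(1, 2)), Pow(Pow(2, Rational(1, 2)), Rational(1, 2))), 0) = Add(Mul(Pow(2, Rational(1, 2)), Pow(2, Rational(1, 4))), 0) = Add(Pow(2, Rational(3, 4)), 0) = Pow(2, Rational(3, 4))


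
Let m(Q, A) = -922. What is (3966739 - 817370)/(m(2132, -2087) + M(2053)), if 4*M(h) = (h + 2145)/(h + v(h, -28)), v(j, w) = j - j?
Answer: -12931309114/3783633 ≈ -3417.7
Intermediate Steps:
v(j, w) = 0
M(h) = (2145 + h)/(4*h) (M(h) = ((h + 2145)/(h + 0))/4 = ((2145 + h)/h)/4 = (2145 + h)/(4*h))
(3966739 - 817370)/(m(2132, -2087) + M(2053)) = (3966739 - 817370)/(-922 + (1/4)*(2145 + 2053)/2053) = 3149369/(-922 + (1/4)*(1/2053)*4198) = 3149369/(-922 + 2099/4106) = 3149369/(-3783633/4106) = 3149369*(-4106/3783633) = -12931309114/3783633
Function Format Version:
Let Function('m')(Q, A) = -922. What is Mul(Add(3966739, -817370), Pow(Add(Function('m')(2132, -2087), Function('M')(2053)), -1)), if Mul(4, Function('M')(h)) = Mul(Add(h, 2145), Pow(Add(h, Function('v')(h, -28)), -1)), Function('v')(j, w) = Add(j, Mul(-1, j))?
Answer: Rational(-12931309114, 3783633) ≈ -3417.7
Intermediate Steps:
Function('v')(j, w) = 0
Function('M')(h) = Mul(Rational(1, 4), Pow(h, -1), Add(2145, h)) (Function('M')(h) = Mul(Rational(1, 4), Mul(Add(h, 2145), Pow(Add(h, 0), -1))) = Mul(Rational(1, 4), Mul(Add(2145, h), Pow(h, -1))) = Mul(Rational(1, 4), Mul(Pow(h, -1), Add(2145, h))) = Mul(Rational(1, 4), Pow(h, -1), Add(2145, h)))
Mul(Add(3966739, -817370), Pow(Add(Function('m')(2132, -2087), Function('M')(2053)), -1)) = Mul(Add(3966739, -817370), Pow(Add(-922, Mul(Rational(1, 4), Pow(2053, -1), Add(2145, 2053))), -1)) = Mul(3149369, Pow(Add(-922, Mul(Rational(1, 4), Rational(1, 2053), 4198)), -1)) = Mul(3149369, Pow(Add(-922, Rational(2099, 4106)), -1)) = Mul(3149369, Pow(Rational(-3783633, 4106), -1)) = Mul(3149369, Rational(-4106, 3783633)) = Rational(-12931309114, 3783633)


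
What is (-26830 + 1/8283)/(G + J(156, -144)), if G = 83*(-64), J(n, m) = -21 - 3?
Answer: 222232889/44198088 ≈ 5.0281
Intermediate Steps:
J(n, m) = -24
G = -5312
(-26830 + 1/8283)/(G + J(156, -144)) = (-26830 + 1/8283)/(-5312 - 24) = (-26830 + 1/8283)/(-5336) = -222232889/8283*(-1/5336) = 222232889/44198088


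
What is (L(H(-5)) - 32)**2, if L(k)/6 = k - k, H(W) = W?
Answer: 1024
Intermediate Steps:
L(k) = 0 (L(k) = 6*(k - k) = 6*0 = 0)
(L(H(-5)) - 32)**2 = (0 - 32)**2 = (-32)**2 = 1024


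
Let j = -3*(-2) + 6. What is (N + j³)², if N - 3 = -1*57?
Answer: 2802276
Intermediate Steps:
N = -54 (N = 3 - 1*57 = 3 - 57 = -54)
j = 12 (j = 6 + 6 = 12)
(N + j³)² = (-54 + 12³)² = (-54 + 1728)² = 1674² = 2802276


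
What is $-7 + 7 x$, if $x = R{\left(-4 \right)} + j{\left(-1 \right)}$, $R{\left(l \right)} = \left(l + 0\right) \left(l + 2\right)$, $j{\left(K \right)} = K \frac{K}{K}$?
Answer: $42$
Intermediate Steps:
$j{\left(K \right)} = K$ ($j{\left(K \right)} = K 1 = K$)
$R{\left(l \right)} = l \left(2 + l\right)$
$x = 7$ ($x = - 4 \left(2 - 4\right) - 1 = \left(-4\right) \left(-2\right) - 1 = 8 - 1 = 7$)
$-7 + 7 x = -7 + 7 \cdot 7 = -7 + 49 = 42$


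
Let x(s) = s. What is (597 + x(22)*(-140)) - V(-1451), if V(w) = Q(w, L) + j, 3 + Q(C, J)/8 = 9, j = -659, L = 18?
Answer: -1872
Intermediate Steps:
Q(C, J) = 48 (Q(C, J) = -24 + 8*9 = -24 + 72 = 48)
V(w) = -611 (V(w) = 48 - 659 = -611)
(597 + x(22)*(-140)) - V(-1451) = (597 + 22*(-140)) - 1*(-611) = (597 - 3080) + 611 = -2483 + 611 = -1872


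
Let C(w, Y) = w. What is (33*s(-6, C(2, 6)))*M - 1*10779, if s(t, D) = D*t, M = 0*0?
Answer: -10779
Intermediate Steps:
M = 0
(33*s(-6, C(2, 6)))*M - 1*10779 = (33*(2*(-6)))*0 - 1*10779 = (33*(-12))*0 - 10779 = -396*0 - 10779 = 0 - 10779 = -10779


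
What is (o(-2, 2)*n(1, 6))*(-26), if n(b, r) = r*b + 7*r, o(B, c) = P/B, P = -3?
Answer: -1872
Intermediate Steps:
o(B, c) = -3/B
n(b, r) = 7*r + b*r (n(b, r) = b*r + 7*r = 7*r + b*r)
(o(-2, 2)*n(1, 6))*(-26) = ((-3/(-2))*(6*(7 + 1)))*(-26) = ((-3*(-1/2))*(6*8))*(-26) = ((3/2)*48)*(-26) = 72*(-26) = -1872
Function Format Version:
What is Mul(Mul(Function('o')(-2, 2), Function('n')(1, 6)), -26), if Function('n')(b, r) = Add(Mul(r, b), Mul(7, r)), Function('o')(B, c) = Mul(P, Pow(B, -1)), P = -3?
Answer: -1872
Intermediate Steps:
Function('o')(B, c) = Mul(-3, Pow(B, -1))
Function('n')(b, r) = Add(Mul(7, r), Mul(b, r)) (Function('n')(b, r) = Add(Mul(b, r), Mul(7, r)) = Add(Mul(7, r), Mul(b, r)))
Mul(Mul(Function('o')(-2, 2), Function('n')(1, 6)), -26) = Mul(Mul(Mul(-3, Pow(-2, -1)), Mul(6, Add(7, 1))), -26) = Mul(Mul(Mul(-3, Rational(-1, 2)), Mul(6, 8)), -26) = Mul(Mul(Rational(3, 2), 48), -26) = Mul(72, -26) = -1872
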